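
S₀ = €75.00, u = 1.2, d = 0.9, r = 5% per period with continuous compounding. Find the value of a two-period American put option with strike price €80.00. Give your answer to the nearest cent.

Risk-neutral probability p = (e^0.05 − 0.9)/(1.2 − 0.9) = 0.1513/0.3000 = 0.5042
Terminal stock prices: S_uu = 108, S_ud = 81, S_dd = 60.75
Terminal payoffs (K − S): max(-28, 0) = 0, max(-1, 0) = 0, max(19.25, 0) = 19.25
Node u (S = 90): continuation = e^(−0.05)·[0.5042·0.0000 + 0.4958·0.0000] = 0.0000; exercise value = 0.0000 ≤ continuation, so V_u = 0.0000
Node d (S = 67.5): continuation = e^(−0.05)·[0.5042·0.0000 + 0.4958·19.2500] = 9.0780; exercise value = 12.5000 > continuation, so V_d = 12.5000 (exercise)
Node 0 (S = 75): continuation = e^(−0.05)·[0.5042·0.0000 + 0.4958·12.5000] = 5.8948; exercise value = 5.0000 ≤ continuation, so V_0 = 5.8948

€5.89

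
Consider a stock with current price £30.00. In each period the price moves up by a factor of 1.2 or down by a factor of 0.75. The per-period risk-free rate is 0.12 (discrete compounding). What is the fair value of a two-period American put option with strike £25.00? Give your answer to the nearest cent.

£0.40

Risk-neutral probability p = (1 + 0.12 − 0.75)/(1.2 − 0.75) = 0.3700/0.4500 = 0.8222
Terminal stock prices: S_uu = 43.2, S_ud = 27, S_dd = 16.88
Terminal payoffs (K − S): max(-18.2, 0) = 0, max(-2, 0) = 0, max(8.125, 0) = 8.125
Node u (S = 36): continuation = 1/1.12·[0.8222·0.0000 + 0.1778·0.0000] = 0.0000; exercise value = 0.0000 ≤ continuation, so V_u = 0.0000
Node d (S = 22.5): continuation = 1/1.12·[0.8222·0.0000 + 0.1778·8.1250] = 1.2897; exercise value = 2.5000 > continuation, so V_d = 2.5000 (exercise)
Node 0 (S = 30): continuation = 1/1.12·[0.8222·0.0000 + 0.1778·2.5000] = 0.3968; exercise value = 0.0000 ≤ continuation, so V_0 = 0.3968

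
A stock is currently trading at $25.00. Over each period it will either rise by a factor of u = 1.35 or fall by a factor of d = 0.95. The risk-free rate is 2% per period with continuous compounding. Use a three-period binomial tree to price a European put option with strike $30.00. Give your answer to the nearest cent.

Risk-neutral probability p = (e^0.02 − 0.95)/(1.35 − 0.95) = 0.0702/0.4000 = 0.1755
Terminal stock prices: S_uuu = 61.51, S_uud = 43.28, S_udd = 30.46, S_ddd = 21.43
Terminal payoffs (K − S): max(-31.51, 0) = 0, max(-13.28, 0) = 0, max(-0.4594, 0) = 0, max(8.566, 0) = 8.566
Node uu (S = 45.56): V_uu = e^(−0.02)·[0.1755·0.0000 + 0.8245·0.0000] = 0.0000
Node ud (S = 32.06): V_ud = e^(−0.02)·[0.1755·0.0000 + 0.8245·0.0000] = 0.0000
Node dd (S = 22.56): V_dd = e^(−0.02)·[0.1755·0.0000 + 0.8245·8.5656] = 6.9225
Node u (S = 33.75): V_u = e^(−0.02)·[0.1755·0.0000 + 0.8245·0.0000] = 0.0000
Node d (S = 23.75): V_d = e^(−0.02)·[0.1755·0.0000 + 0.8245·6.9225] = 5.5945
Node 0 (S = 25): V_0 = e^(−0.02)·[0.1755·0.0000 + 0.8245·5.5945] = 4.5213

$4.52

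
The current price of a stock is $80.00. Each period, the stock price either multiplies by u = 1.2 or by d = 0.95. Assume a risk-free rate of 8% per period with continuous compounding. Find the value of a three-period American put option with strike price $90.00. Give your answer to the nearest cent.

$10.00

Risk-neutral probability p = (e^0.08 − 0.95)/(1.2 − 0.95) = 0.1333/0.2500 = 0.5331
Terminal stock prices: S_uuu = 138.2, S_uud = 109.4, S_udd = 86.64, S_ddd = 68.59
Terminal payoffs (K − S): max(-48.24, 0) = 0, max(-19.44, 0) = 0, max(3.36, 0) = 3.36, max(21.41, 0) = 21.41
Node uu (S = 115.2): continuation = e^(−0.08)·[0.5331·0.0000 + 0.4669·0.0000] = 0.0000; exercise value = 0.0000 ≤ continuation, so V_uu = 0.0000
Node ud (S = 91.2): continuation = e^(−0.08)·[0.5331·0.0000 + 0.4669·3.3600] = 1.4480; exercise value = 0.0000 ≤ continuation, so V_ud = 1.4480
Node dd (S = 72.2): continuation = e^(−0.08)·[0.5331·3.3600 + 0.4669·21.4100] = 10.8805; exercise value = 17.8000 > continuation, so V_dd = 17.8000 (exercise)
Node u (S = 96): continuation = e^(−0.08)·[0.5331·0.0000 + 0.4669·1.4480] = 0.6240; exercise value = 0.0000 ≤ continuation, so V_u = 0.6240
Node d (S = 76): continuation = e^(−0.08)·[0.5331·1.4480 + 0.4669·17.8000] = 8.3837; exercise value = 14.0000 > continuation, so V_d = 14.0000 (exercise)
Node 0 (S = 80): continuation = e^(−0.08)·[0.5331·0.6240 + 0.4669·14.0000] = 6.3405; exercise value = 10.0000 > continuation, so V_0 = 10.0000 (exercise)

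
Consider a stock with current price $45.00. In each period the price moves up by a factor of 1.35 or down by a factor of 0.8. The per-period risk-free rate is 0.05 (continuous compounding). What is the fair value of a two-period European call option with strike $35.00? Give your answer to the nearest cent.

Risk-neutral probability p = (e^0.05 − 0.8)/(1.35 − 0.8) = 0.2513/0.5500 = 0.4569
Terminal stock prices: S_uu = 82.01, S_ud = 48.6, S_dd = 28.8
Terminal payoffs (S − K): max(47.01, 0) = 47.01, max(13.6, 0) = 13.6, max(-6.2, 0) = 0
Node u (S = 60.75): V_u = e^(−0.05)·[0.4569·47.0125 + 0.5431·13.6000] = 27.4570
Node d (S = 36): V_d = e^(−0.05)·[0.4569·13.6000 + 0.5431·0.0000] = 5.9102
Node 0 (S = 45): V_0 = e^(−0.05)·[0.4569·27.4570 + 0.5431·5.9102] = 14.9857

$14.99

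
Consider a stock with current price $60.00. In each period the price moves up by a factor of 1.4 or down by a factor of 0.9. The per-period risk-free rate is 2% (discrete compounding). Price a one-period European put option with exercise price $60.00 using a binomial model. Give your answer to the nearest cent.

Risk-neutral probability p = (1 + 0.02 − 0.9)/(1.4 − 0.9) = 0.1200/0.5000 = 0.2400
Terminal stock prices: S_u = 84, S_d = 54
Terminal payoffs (K − S): max(-24, 0) = 0, max(6, 0) = 6
Node 0 (S = 60): V_0 = 1/1.02·[0.2400·0.0000 + 0.7600·6.0000] = 4.4706

$4.47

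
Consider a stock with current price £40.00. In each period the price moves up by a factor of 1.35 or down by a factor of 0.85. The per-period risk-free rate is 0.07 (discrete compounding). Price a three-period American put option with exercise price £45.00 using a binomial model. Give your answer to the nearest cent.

Risk-neutral probability p = (1 + 0.07 − 0.85)/(1.35 − 0.85) = 0.2200/0.5000 = 0.4400
Terminal stock prices: S_uuu = 98.42, S_uud = 61.97, S_udd = 39.01, S_ddd = 24.56
Terminal payoffs (K − S): max(-53.42, 0) = 0, max(-16.97, 0) = 0, max(5.985, 0) = 5.985, max(20.44, 0) = 20.44
Node uu (S = 72.9): continuation = 1/1.07·[0.4400·0.0000 + 0.5600·0.0000] = 0.0000; exercise value = 0.0000 ≤ continuation, so V_uu = 0.0000
Node ud (S = 45.9): continuation = 1/1.07·[0.4400·0.0000 + 0.5600·5.9850] = 3.1323; exercise value = 0.0000 ≤ continuation, so V_ud = 3.1323
Node dd (S = 28.9): continuation = 1/1.07·[0.4400·5.9850 + 0.5600·20.4350] = 13.1561; exercise value = 16.1000 > continuation, so V_dd = 16.1000 (exercise)
Node u (S = 54): continuation = 1/1.07·[0.4400·0.0000 + 0.5600·3.1323] = 1.6394; exercise value = 0.0000 ≤ continuation, so V_u = 1.6394
Node d (S = 34): continuation = 1/1.07·[0.4400·3.1323 + 0.5600·16.1000] = 9.7142; exercise value = 11.0000 > continuation, so V_d = 11.0000 (exercise)
Node 0 (S = 40): continuation = 1/1.07·[0.4400·1.6394 + 0.5600·11.0000] = 6.4311; exercise value = 5.0000 ≤ continuation, so V_0 = 6.4311

£6.43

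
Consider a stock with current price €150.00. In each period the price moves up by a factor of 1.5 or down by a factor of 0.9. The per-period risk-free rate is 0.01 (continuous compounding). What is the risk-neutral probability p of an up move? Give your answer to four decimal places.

p = 0.1834

Risk-neutral probability p = (e^0.01 − 0.9)/(1.5 − 0.9) = 0.1101/0.6000 = 0.1834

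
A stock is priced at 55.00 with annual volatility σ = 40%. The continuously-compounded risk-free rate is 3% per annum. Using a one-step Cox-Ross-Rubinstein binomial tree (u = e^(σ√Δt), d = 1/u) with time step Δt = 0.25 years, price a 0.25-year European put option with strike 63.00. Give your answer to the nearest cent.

9.47

CRR parameters: u = e^(σ√Δt) = e^(0.4·√0.25) = 1.2214, d = 1/u = 0.8187
Per-period rate: rΔt = 0.03·0.25 = 0.0075, so R = e^0.0075 = 1.0075
Risk-neutral probability p = (e^0.0075 − 0.8187)/(1.2214 − 0.8187) = 0.1888/0.4027 = 0.4689
Terminal stock prices: S_u = 67.18, S_d = 45.03
Terminal payoffs (K − S): max(-4.177, 0) = 0, max(17.97, 0) = 17.97
Node 0 (S = 55): V_0 = e^(−0.0075)·[0.4689·0.0000 + 0.5311·17.9698] = 9.4731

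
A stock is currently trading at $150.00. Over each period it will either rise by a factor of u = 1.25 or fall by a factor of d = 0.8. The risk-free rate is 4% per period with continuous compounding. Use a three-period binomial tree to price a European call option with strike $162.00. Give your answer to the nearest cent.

Risk-neutral probability p = (e^0.04 − 0.8)/(1.25 − 0.8) = 0.2408/0.4500 = 0.5351
Terminal stock prices: S_uuu = 293, S_uud = 187.5, S_udd = 120, S_ddd = 76.8
Terminal payoffs (S − K): max(131, 0) = 131, max(25.5, 0) = 25.5, max(-42, 0) = 0, max(-85.2, 0) = 0
Node uu (S = 234.4): V_uu = e^(−0.04)·[0.5351·130.9688 + 0.4649·25.5000] = 78.7271
Node ud (S = 150): V_ud = e^(−0.04)·[0.5351·25.5000 + 0.4649·0.0000] = 13.1109
Node dd (S = 96): V_dd = e^(−0.04)·[0.5351·0.0000 + 0.4649·0.0000] = 0.0000
Node u (S = 187.5): V_u = e^(−0.04)·[0.5351·78.7271 + 0.4649·13.1109] = 46.3335
Node d (S = 120): V_d = e^(−0.04)·[0.5351·13.1109 + 0.4649·0.0000] = 6.7410
Node 0 (S = 150): V_0 = e^(−0.04)·[0.5351·46.3335 + 0.4649·6.7410] = 26.8333

$26.83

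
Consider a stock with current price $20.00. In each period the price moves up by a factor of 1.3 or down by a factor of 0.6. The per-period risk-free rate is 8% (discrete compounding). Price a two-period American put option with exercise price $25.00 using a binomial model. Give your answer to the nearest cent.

$5.52

Risk-neutral probability p = (1 + 0.08 − 0.6)/(1.3 − 0.6) = 0.4800/0.7000 = 0.6857
Terminal stock prices: S_uu = 33.8, S_ud = 15.6, S_dd = 7.2
Terminal payoffs (K − S): max(-8.8, 0) = 0, max(9.4, 0) = 9.4, max(17.8, 0) = 17.8
Node u (S = 26): continuation = 1/1.08·[0.6857·0.0000 + 0.3143·9.4000] = 2.7354; exercise value = 0.0000 ≤ continuation, so V_u = 2.7354
Node d (S = 12): continuation = 1/1.08·[0.6857·9.4000 + 0.3143·17.8000] = 11.1481; exercise value = 13.0000 > continuation, so V_d = 13.0000 (exercise)
Node 0 (S = 20): continuation = 1/1.08·[0.6857·2.7354 + 0.3143·13.0000] = 5.5199; exercise value = 5.0000 ≤ continuation, so V_0 = 5.5199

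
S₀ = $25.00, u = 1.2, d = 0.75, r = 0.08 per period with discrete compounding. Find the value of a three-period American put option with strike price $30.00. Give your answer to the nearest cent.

Risk-neutral probability p = (1 + 0.08 − 0.75)/(1.2 − 0.75) = 0.3300/0.4500 = 0.7333
Terminal stock prices: S_uuu = 43.2, S_uud = 27, S_udd = 16.88, S_ddd = 10.55
Terminal payoffs (K − S): max(-13.2, 0) = 0, max(3, 0) = 3, max(13.12, 0) = 13.12, max(19.45, 0) = 19.45
Node uu (S = 36): continuation = 1/1.08·[0.7333·0.0000 + 0.2667·3.0000] = 0.7407; exercise value = 0.0000 ≤ continuation, so V_uu = 0.7407
Node ud (S = 22.5): continuation = 1/1.08·[0.7333·3.0000 + 0.2667·13.1250] = 5.2778; exercise value = 7.5000 > continuation, so V_ud = 7.5000 (exercise)
Node dd (S = 14.06): continuation = 1/1.08·[0.7333·13.1250 + 0.2667·19.4531] = 13.7153; exercise value = 15.9375 > continuation, so V_dd = 15.9375 (exercise)
Node u (S = 30): continuation = 1/1.08·[0.7333·0.7407 + 0.2667·7.5000] = 2.3548; exercise value = 0.0000 ≤ continuation, so V_u = 2.3548
Node d (S = 18.75): continuation = 1/1.08·[0.7333·7.5000 + 0.2667·15.9375] = 9.0278; exercise value = 11.2500 > continuation, so V_d = 11.2500 (exercise)
Node 0 (S = 25): continuation = 1/1.08·[0.7333·2.3548 + 0.2667·11.2500] = 4.3767; exercise value = 5.0000 > continuation, so V_0 = 5.0000 (exercise)

$5.00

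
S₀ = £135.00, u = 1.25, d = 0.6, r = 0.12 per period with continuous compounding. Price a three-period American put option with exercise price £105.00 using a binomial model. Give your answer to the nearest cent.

£4.90

Risk-neutral probability p = (e^0.12 − 0.6)/(1.25 − 0.6) = 0.5275/0.6500 = 0.8115
Terminal stock prices: S_uuu = 263.7, S_uud = 126.6, S_udd = 60.75, S_ddd = 29.16
Terminal payoffs (K − S): max(-158.7, 0) = 0, max(-21.56, 0) = 0, max(44.25, 0) = 44.25, max(75.84, 0) = 75.84
Node uu (S = 210.9): continuation = e^(−0.12)·[0.8115·0.0000 + 0.1885·0.0000] = 0.0000; exercise value = 0.0000 ≤ continuation, so V_uu = 0.0000
Node ud (S = 101.2): continuation = e^(−0.12)·[0.8115·0.0000 + 0.1885·44.2500] = 7.3966; exercise value = 3.7500 ≤ continuation, so V_ud = 7.3966
Node dd (S = 48.6): continuation = e^(−0.12)·[0.8115·44.2500 + 0.1885·75.8400] = 44.5266; exercise value = 56.4000 > continuation, so V_dd = 56.4000 (exercise)
Node u (S = 168.8): continuation = e^(−0.12)·[0.8115·0.0000 + 0.1885·7.3966] = 1.2364; exercise value = 0.0000 ≤ continuation, so V_u = 1.2364
Node d (S = 81): continuation = e^(−0.12)·[0.8115·7.3966 + 0.1885·56.4000] = 14.7513; exercise value = 24.0000 > continuation, so V_d = 24.0000 (exercise)
Node 0 (S = 135): continuation = e^(−0.12)·[0.8115·1.2364 + 0.1885·24.0000] = 4.9016; exercise value = 0.0000 ≤ continuation, so V_0 = 4.9016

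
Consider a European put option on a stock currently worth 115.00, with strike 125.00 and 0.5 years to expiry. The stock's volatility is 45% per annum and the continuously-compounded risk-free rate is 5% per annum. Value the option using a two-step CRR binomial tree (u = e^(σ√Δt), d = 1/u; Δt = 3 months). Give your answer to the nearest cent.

CRR parameters: u = e^(σ√Δt) = e^(0.45·√0.25) = 1.2523, d = 1/u = 0.7985
Per-period rate: rΔt = 0.05·0.25 = 0.0125, so R = e^0.0125 = 1.0126
Risk-neutral probability p = (e^0.0125 − 0.7985)/(1.2523 − 0.7985) = 0.2141/0.4538 = 0.4717
Terminal stock prices: S_uu = 180.4, S_ud = 115, S_dd = 73.33
Terminal payoffs (K − S): max(-55.36, 0) = 0, max(10, 0) = 10, max(51.67, 0) = 51.67
Node u (S = 144): V_u = e^(−0.0125)·[0.4717·0.0000 + 0.5283·10.0000] = 5.2173
Node d (S = 91.83): V_d = e^(−0.0125)·[0.4717·10.0000 + 0.5283·51.6728] = 31.6179
Node 0 (S = 115): V_0 = e^(−0.0125)·[0.4717·5.2173 + 0.5283·31.6179] = 18.9266

18.93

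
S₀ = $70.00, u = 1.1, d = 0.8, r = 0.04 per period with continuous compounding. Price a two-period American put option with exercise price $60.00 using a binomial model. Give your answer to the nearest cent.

$0.76

Risk-neutral probability p = (e^0.04 − 0.8)/(1.1 − 0.8) = 0.2408/0.3000 = 0.8027
Terminal stock prices: S_uu = 84.7, S_ud = 61.6, S_dd = 44.8
Terminal payoffs (K − S): max(-24.7, 0) = 0, max(-1.6, 0) = 0, max(15.2, 0) = 15.2
Node u (S = 77): continuation = e^(−0.04)·[0.8027·0.0000 + 0.1973·0.0000] = 0.0000; exercise value = 0.0000 ≤ continuation, so V_u = 0.0000
Node d (S = 56): continuation = e^(−0.04)·[0.8027·0.0000 + 0.1973·15.2000] = 2.8813; exercise value = 4.0000 > continuation, so V_d = 4.0000 (exercise)
Node 0 (S = 70): continuation = e^(−0.04)·[0.8027·0.0000 + 0.1973·4.0000] = 0.7582; exercise value = 0.0000 ≤ continuation, so V_0 = 0.7582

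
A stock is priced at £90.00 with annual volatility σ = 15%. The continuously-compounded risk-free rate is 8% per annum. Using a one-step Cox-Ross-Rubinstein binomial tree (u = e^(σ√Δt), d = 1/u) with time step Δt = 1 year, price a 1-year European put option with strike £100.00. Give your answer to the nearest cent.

£5.43

CRR parameters: u = e^(σ√Δt) = e^(0.15·√1) = 1.1618, d = 1/u = 0.8607
Per-period rate: rΔt = 0.08·1 = 0.08, so R = e^0.08 = 1.0833
Risk-neutral probability p = (e^0.08 − 0.8607)/(1.1618 − 0.8607) = 0.2226/0.3011 = 0.7392
Terminal stock prices: S_u = 104.6, S_d = 77.46
Terminal payoffs (K − S): max(-4.565, 0) = 0, max(22.54, 0) = 22.54
Node 0 (S = 90): V_0 = e^(−0.08)·[0.7392·0.0000 + 0.2608·22.5363] = 5.4265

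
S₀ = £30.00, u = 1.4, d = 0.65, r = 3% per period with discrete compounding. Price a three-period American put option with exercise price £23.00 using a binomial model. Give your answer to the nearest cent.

Risk-neutral probability p = (1 + 0.03 − 0.65)/(1.4 − 0.65) = 0.3800/0.7500 = 0.5067
Terminal stock prices: S_uuu = 82.32, S_uud = 38.22, S_udd = 17.75, S_ddd = 8.239
Terminal payoffs (K − S): max(-59.32, 0) = 0, max(-15.22, 0) = 0, max(5.255, 0) = 5.255, max(14.76, 0) = 14.76
Node uu (S = 58.8): continuation = 1/1.03·[0.5067·0.0000 + 0.4933·0.0000] = 0.0000; exercise value = 0.0000 ≤ continuation, so V_uu = 0.0000
Node ud (S = 27.3): continuation = 1/1.03·[0.5067·0.0000 + 0.4933·5.2550] = 2.5170; exercise value = 0.0000 ≤ continuation, so V_ud = 2.5170
Node dd (S = 12.68): continuation = 1/1.03·[0.5067·5.2550 + 0.4933·14.7613] = 9.6551; exercise value = 10.3250 > continuation, so V_dd = 10.3250 (exercise)
Node u (S = 42): continuation = 1/1.03·[0.5067·0.0000 + 0.4933·2.5170] = 1.2055; exercise value = 0.0000 ≤ continuation, so V_u = 1.2055
Node d (S = 19.5): continuation = 1/1.03·[0.5067·2.5170 + 0.4933·10.3250] = 6.1834; exercise value = 3.5000 ≤ continuation, so V_d = 6.1834
Node 0 (S = 30): continuation = 1/1.03·[0.5067·1.2055 + 0.4933·6.1834] = 3.5547; exercise value = 0.0000 ≤ continuation, so V_0 = 3.5547

£3.55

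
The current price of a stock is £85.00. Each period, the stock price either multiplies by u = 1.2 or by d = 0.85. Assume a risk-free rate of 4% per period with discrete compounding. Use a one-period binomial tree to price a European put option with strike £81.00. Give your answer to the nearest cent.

£3.85

Risk-neutral probability p = (1 + 0.04 − 0.85)/(1.2 − 0.85) = 0.1900/0.3500 = 0.5429
Terminal stock prices: S_u = 102, S_d = 72.25
Terminal payoffs (K − S): max(-21, 0) = 0, max(8.75, 0) = 8.75
Node 0 (S = 85): V_0 = 1/1.04·[0.5429·0.0000 + 0.4571·8.7500] = 3.8462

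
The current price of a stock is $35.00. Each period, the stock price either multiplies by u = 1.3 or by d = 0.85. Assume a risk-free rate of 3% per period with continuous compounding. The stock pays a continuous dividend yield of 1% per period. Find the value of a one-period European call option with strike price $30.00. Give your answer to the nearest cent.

$5.69

Per-period risk-free factor R = e^0.03 = 1.0305; dividend-adjusted growth = e^(0.03−0.01) = 1.0202.
Risk-neutral probability p = (1.0202 − 0.85)/(1.3 − 0.85) = 0.1702/0.4500 = 0.3782
Terminal stock prices: S_u = 45.5, S_d = 29.75
Terminal payoffs (S − K): max(15.5, 0) = 15.5, max(-0.25, 0) = 0
Node 0 (S = 35): V_0 = e^(−0.03)·[0.3782·15.5000 + 0.6218·0.0000] = 5.6892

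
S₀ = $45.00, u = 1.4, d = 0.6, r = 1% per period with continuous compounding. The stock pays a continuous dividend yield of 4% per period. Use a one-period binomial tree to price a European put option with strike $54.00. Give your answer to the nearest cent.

$14.35

Per-period risk-free factor R = e^0.01 = 1.0101; dividend-adjusted growth = e^(0.01−0.04) = 0.9704.
Risk-neutral probability p = (0.9704 − 0.6)/(1.4 − 0.6) = 0.3704/0.8000 = 0.4631
Terminal stock prices: S_u = 63, S_d = 27
Terminal payoffs (K − S): max(-9, 0) = 0, max(27, 0) = 27
Node 0 (S = 45): V_0 = e^(−0.01)·[0.4631·0.0000 + 0.5369·27.0000] = 14.3532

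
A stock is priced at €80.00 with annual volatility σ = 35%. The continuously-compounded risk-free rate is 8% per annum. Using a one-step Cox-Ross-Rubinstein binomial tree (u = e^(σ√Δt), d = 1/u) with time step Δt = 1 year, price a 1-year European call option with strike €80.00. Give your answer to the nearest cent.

CRR parameters: u = e^(σ√Δt) = e^(0.35·√1) = 1.4191, d = 1/u = 0.7047
Per-period rate: rΔt = 0.08·1 = 0.08, so R = e^0.08 = 1.0833
Risk-neutral probability p = (e^0.08 − 0.7047)/(1.4191 − 0.7047) = 0.3786/0.7144 = 0.5300
Terminal stock prices: S_u = 113.5, S_d = 56.38
Terminal payoffs (S − K): max(33.53, 0) = 33.53, max(-23.62, 0) = 0
Node 0 (S = 80): V_0 = e^(−0.08)·[0.5300·33.5254 + 0.4700·0.0000] = 16.4014

€16.40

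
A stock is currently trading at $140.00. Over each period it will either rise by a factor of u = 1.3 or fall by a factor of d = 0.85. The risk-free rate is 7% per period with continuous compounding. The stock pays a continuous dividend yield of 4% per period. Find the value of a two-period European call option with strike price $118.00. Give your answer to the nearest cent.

Per-period risk-free factor R = e^0.07 = 1.0725; dividend-adjusted growth = e^(0.07−0.04) = 1.0305.
Risk-neutral probability p = (1.0305 − 0.85)/(1.3 − 0.85) = 0.1805/0.4500 = 0.4010
Terminal stock prices: S_uu = 236.6, S_ud = 154.7, S_dd = 101.1
Terminal payoffs (S − K): max(118.6, 0) = 118.6, max(36.7, 0) = 36.7, max(-16.85, 0) = 0
Node u (S = 182): V_u = e^(−0.07)·[0.4010·118.6000 + 0.5990·36.7000] = 64.8412
Node d (S = 119): V_d = e^(−0.07)·[0.4010·36.7000 + 0.5990·0.0000] = 13.7221
Node 0 (S = 140): V_0 = e^(−0.07)·[0.4010·64.8412 + 0.5990·13.7221] = 31.9078

$31.91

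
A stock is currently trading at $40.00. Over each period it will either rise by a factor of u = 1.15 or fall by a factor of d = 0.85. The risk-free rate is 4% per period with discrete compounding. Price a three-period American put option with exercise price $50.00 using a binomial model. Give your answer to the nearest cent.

$10.00

Risk-neutral probability p = (1 + 0.04 − 0.85)/(1.15 − 0.85) = 0.1900/0.3000 = 0.6333
Terminal stock prices: S_uuu = 60.83, S_uud = 44.96, S_udd = 33.23, S_ddd = 24.56
Terminal payoffs (K − S): max(-10.83, 0) = 0, max(5.035, 0) = 5.035, max(16.77, 0) = 16.77, max(25.44, 0) = 25.44
Node uu (S = 52.9): continuation = 1/1.04·[0.6333·0.0000 + 0.3667·5.0350] = 1.7752; exercise value = 0.0000 ≤ continuation, so V_uu = 1.7752
Node ud (S = 39.1): continuation = 1/1.04·[0.6333·5.0350 + 0.3667·16.7650] = 8.9769; exercise value = 10.9000 > continuation, so V_ud = 10.9000 (exercise)
Node dd (S = 28.9): continuation = 1/1.04·[0.6333·16.7650 + 0.3667·25.4350] = 19.1769; exercise value = 21.1000 > continuation, so V_dd = 21.1000 (exercise)
Node u (S = 46): continuation = 1/1.04·[0.6333·1.7752 + 0.3667·10.9000] = 4.9240; exercise value = 4.0000 ≤ continuation, so V_u = 4.9240
Node d (S = 34): continuation = 1/1.04·[0.6333·10.9000 + 0.3667·21.1000] = 14.0769; exercise value = 16.0000 > continuation, so V_d = 16.0000 (exercise)
Node 0 (S = 40): continuation = 1/1.04·[0.6333·4.9240 + 0.3667·16.0000] = 8.6396; exercise value = 10.0000 > continuation, so V_0 = 10.0000 (exercise)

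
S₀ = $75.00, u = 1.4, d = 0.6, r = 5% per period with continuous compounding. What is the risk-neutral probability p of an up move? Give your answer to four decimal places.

p = 0.5641

Risk-neutral probability p = (e^0.05 − 0.6)/(1.4 − 0.6) = 0.4513/0.8000 = 0.5641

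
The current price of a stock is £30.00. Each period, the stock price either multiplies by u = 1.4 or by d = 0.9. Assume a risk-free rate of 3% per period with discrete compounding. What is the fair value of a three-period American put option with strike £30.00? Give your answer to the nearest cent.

£3.01

Risk-neutral probability p = (1 + 0.03 − 0.9)/(1.4 − 0.9) = 0.1300/0.5000 = 0.2600
Terminal stock prices: S_uuu = 82.32, S_uud = 52.92, S_udd = 34.02, S_ddd = 21.87
Terminal payoffs (K − S): max(-52.32, 0) = 0, max(-22.92, 0) = 0, max(-4.02, 0) = 0, max(8.13, 0) = 8.13
Node uu (S = 58.8): continuation = 1/1.03·[0.2600·0.0000 + 0.7400·0.0000] = 0.0000; exercise value = 0.0000 ≤ continuation, so V_uu = 0.0000
Node ud (S = 37.8): continuation = 1/1.03·[0.2600·0.0000 + 0.7400·0.0000] = 0.0000; exercise value = 0.0000 ≤ continuation, so V_ud = 0.0000
Node dd (S = 24.3): continuation = 1/1.03·[0.2600·0.0000 + 0.7400·8.1300] = 5.8410; exercise value = 5.7000 ≤ continuation, so V_dd = 5.8410
Node u (S = 42): continuation = 1/1.03·[0.2600·0.0000 + 0.7400·0.0000] = 0.0000; exercise value = 0.0000 ≤ continuation, so V_u = 0.0000
Node d (S = 27): continuation = 1/1.03·[0.2600·0.0000 + 0.7400·5.8410] = 4.1964; exercise value = 3.0000 ≤ continuation, so V_d = 4.1964
Node 0 (S = 30): continuation = 1/1.03·[0.2600·0.0000 + 0.7400·4.1964] = 3.0149; exercise value = 0.0000 ≤ continuation, so V_0 = 3.0149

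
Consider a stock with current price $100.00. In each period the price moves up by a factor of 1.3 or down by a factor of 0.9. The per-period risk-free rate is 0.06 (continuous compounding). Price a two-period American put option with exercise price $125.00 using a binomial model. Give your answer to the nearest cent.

$25.00

Risk-neutral probability p = (e^0.06 − 0.9)/(1.3 − 0.9) = 0.1618/0.4000 = 0.4046
Terminal stock prices: S_uu = 169, S_ud = 117, S_dd = 81
Terminal payoffs (K − S): max(-44, 0) = 0, max(8, 0) = 8, max(44, 0) = 44
Node u (S = 130): continuation = e^(−0.06)·[0.4046·0.0000 + 0.5954·8.0000] = 4.4859; exercise value = 0.0000 ≤ continuation, so V_u = 4.4859
Node d (S = 90): continuation = e^(−0.06)·[0.4046·8.0000 + 0.5954·44.0000] = 27.7206; exercise value = 35.0000 > continuation, so V_d = 35.0000 (exercise)
Node 0 (S = 100): continuation = e^(−0.06)·[0.4046·4.4859 + 0.5954·35.0000] = 21.3350; exercise value = 25.0000 > continuation, so V_0 = 25.0000 (exercise)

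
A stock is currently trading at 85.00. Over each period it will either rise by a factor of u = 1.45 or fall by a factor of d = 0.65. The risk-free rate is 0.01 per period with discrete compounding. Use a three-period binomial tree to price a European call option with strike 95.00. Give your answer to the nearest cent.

Risk-neutral probability p = (1 + 0.01 − 0.65)/(1.45 − 0.65) = 0.3600/0.8000 = 0.4500
Terminal stock prices: S_uuu = 259.1, S_uud = 116.2, S_udd = 52.07, S_ddd = 23.34
Terminal payoffs (S − K): max(164.1, 0) = 164.1, max(21.16, 0) = 21.16, max(-42.93, 0) = 0, max(-71.66, 0) = 0
Node uu (S = 178.7): V_uu = 1/1.01·[0.4500·164.1331 + 0.5500·21.1631] = 84.6531
Node ud (S = 80.11): V_ud = 1/1.01·[0.4500·21.1631 + 0.5500·0.0000] = 9.4291
Node dd (S = 35.91): V_dd = 1/1.01·[0.4500·0.0000 + 0.5500·0.0000] = 0.0000
Node u (S = 123.2): V_u = 1/1.01·[0.4500·84.6531 + 0.5500·9.4291] = 42.8514
Node d (S = 55.25): V_d = 1/1.01·[0.4500·9.4291 + 0.5500·0.0000] = 4.2011
Node 0 (S = 85): V_0 = 1/1.01·[0.4500·42.8514 + 0.5500·4.2011] = 21.3799

21.38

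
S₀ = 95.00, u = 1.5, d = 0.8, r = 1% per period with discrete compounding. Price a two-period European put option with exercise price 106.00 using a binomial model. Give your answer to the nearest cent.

21.71

Risk-neutral probability p = (1 + 0.01 − 0.8)/(1.5 − 0.8) = 0.2100/0.7000 = 0.3000
Terminal stock prices: S_uu = 213.8, S_ud = 114, S_dd = 60.8
Terminal payoffs (K − S): max(-107.8, 0) = 0, max(-8, 0) = 0, max(45.2, 0) = 45.2
Node u (S = 142.5): V_u = 1/1.01·[0.3000·0.0000 + 0.7000·0.0000] = 0.0000
Node d (S = 76): V_d = 1/1.01·[0.3000·0.0000 + 0.7000·45.2000] = 31.3267
Node 0 (S = 95): V_0 = 1/1.01·[0.3000·0.0000 + 0.7000·31.3267] = 21.7116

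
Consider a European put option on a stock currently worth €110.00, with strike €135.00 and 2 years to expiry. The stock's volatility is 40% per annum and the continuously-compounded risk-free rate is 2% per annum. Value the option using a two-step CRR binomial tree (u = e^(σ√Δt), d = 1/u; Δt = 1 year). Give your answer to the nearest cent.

CRR parameters: u = e^(σ√Δt) = e^(0.4·√1) = 1.4918, d = 1/u = 0.6703
Per-period rate: rΔt = 0.02·1 = 0.02, so R = e^0.02 = 1.0202
Risk-neutral probability p = (e^0.02 − 0.6703)/(1.4918 − 0.6703) = 0.3499/0.8215 = 0.4259
Terminal stock prices: S_uu = 244.8, S_ud = 110, S_dd = 49.43
Terminal payoffs (K − S): max(-109.8, 0) = 0, max(25, 0) = 25, max(85.57, 0) = 85.57
Node u (S = 164.1): V_u = e^(−0.02)·[0.4259·0.0000 + 0.5741·25.0000] = 14.0682
Node d (S = 73.74): V_d = e^(−0.02)·[0.4259·25.0000 + 0.5741·85.5738] = 58.5916
Node 0 (S = 110): V_0 = e^(−0.02)·[0.4259·14.0682 + 0.5741·58.5916] = 38.8443

€38.84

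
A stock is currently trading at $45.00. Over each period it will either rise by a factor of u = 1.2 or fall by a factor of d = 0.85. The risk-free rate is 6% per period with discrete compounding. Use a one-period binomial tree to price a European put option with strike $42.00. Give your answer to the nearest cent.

$1.42

Risk-neutral probability p = (1 + 0.06 − 0.85)/(1.2 − 0.85) = 0.2100/0.3500 = 0.6000
Terminal stock prices: S_u = 54, S_d = 38.25
Terminal payoffs (K − S): max(-12, 0) = 0, max(3.75, 0) = 3.75
Node 0 (S = 45): V_0 = 1/1.06·[0.6000·0.0000 + 0.4000·3.7500] = 1.4151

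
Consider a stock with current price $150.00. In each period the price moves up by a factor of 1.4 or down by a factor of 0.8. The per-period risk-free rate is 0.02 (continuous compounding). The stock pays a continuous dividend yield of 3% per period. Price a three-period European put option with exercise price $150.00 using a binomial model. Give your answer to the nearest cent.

$28.51

Per-period risk-free factor R = e^0.02 = 1.0202; dividend-adjusted growth = e^(0.02−0.03) = 0.9900.
Risk-neutral probability p = (0.9900 − 0.8)/(1.4 − 0.8) = 0.1900/0.6000 = 0.3167
Terminal stock prices: S_uuu = 411.6, S_uud = 235.2, S_udd = 134.4, S_ddd = 76.8
Terminal payoffs (K − S): max(-261.6, 0) = 0, max(-85.2, 0) = 0, max(15.6, 0) = 15.6, max(73.2, 0) = 73.2
Node uu (S = 294): V_uu = e^(−0.02)·[0.3167·0.0000 + 0.6833·0.0000] = 0.0000
Node ud (S = 168): V_ud = e^(−0.02)·[0.3167·0.0000 + 0.6833·15.6000] = 10.4476
Node dd (S = 96): V_dd = e^(−0.02)·[0.3167·15.6000 + 0.6833·73.2000] = 53.8670
Node u (S = 210): V_u = e^(−0.02)·[0.3167·0.0000 + 0.6833·10.4476] = 6.9970
Node d (S = 120): V_d = e^(−0.02)·[0.3167·10.4476 + 0.6833·53.8670] = 39.3196
Node 0 (S = 150): V_0 = e^(−0.02)·[0.3167·6.9970 + 0.6833·39.3196] = 28.5056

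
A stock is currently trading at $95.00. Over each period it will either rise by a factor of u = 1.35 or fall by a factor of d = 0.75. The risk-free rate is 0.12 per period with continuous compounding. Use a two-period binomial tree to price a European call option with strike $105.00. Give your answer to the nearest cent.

Risk-neutral probability p = (e^0.12 − 0.75)/(1.35 − 0.75) = 0.3775/0.6000 = 0.6292
Terminal stock prices: S_uu = 173.1, S_ud = 96.19, S_dd = 53.44
Terminal payoffs (S − K): max(68.14, 0) = 68.14, max(-8.812, 0) = 0, max(-51.56, 0) = 0
Node u (S = 128.2): V_u = e^(−0.12)·[0.6292·68.1375 + 0.3708·0.0000] = 38.0218
Node d (S = 71.25): V_d = e^(−0.12)·[0.6292·0.0000 + 0.3708·0.0000] = 0.0000
Node 0 (S = 95): V_0 = e^(−0.12)·[0.6292·38.0218 + 0.3708·0.0000] = 21.2168

$21.22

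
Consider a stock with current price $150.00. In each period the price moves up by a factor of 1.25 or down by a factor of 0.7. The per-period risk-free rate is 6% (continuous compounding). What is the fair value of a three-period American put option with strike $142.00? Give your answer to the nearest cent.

$15.14

Risk-neutral probability p = (e^0.06 − 0.7)/(1.25 − 0.7) = 0.3618/0.5500 = 0.6579
Terminal stock prices: S_uuu = 293, S_uud = 164.1, S_udd = 91.87, S_ddd = 51.45
Terminal payoffs (K − S): max(-151, 0) = 0, max(-22.06, 0) = 0, max(50.13, 0) = 50.13, max(90.55, 0) = 90.55
Node uu (S = 234.4): continuation = e^(−0.06)·[0.6579·0.0000 + 0.3421·0.0000] = 0.0000; exercise value = 0.0000 ≤ continuation, so V_uu = 0.0000
Node ud (S = 131.2): continuation = e^(−0.06)·[0.6579·0.0000 + 0.3421·50.1250] = 16.1499; exercise value = 10.7500 ≤ continuation, so V_ud = 16.1499
Node dd (S = 73.5): continuation = e^(−0.06)·[0.6579·50.1250 + 0.3421·90.5500] = 60.2306; exercise value = 68.5000 > continuation, so V_dd = 68.5000 (exercise)
Node u (S = 187.5): continuation = e^(−0.06)·[0.6579·0.0000 + 0.3421·16.1499] = 5.2034; exercise value = 0.0000 ≤ continuation, so V_u = 5.2034
Node d (S = 105): continuation = e^(−0.06)·[0.6579·16.1499 + 0.3421·68.5000] = 32.0762; exercise value = 37.0000 > continuation, so V_d = 37.0000 (exercise)
Node 0 (S = 150): continuation = e^(−0.06)·[0.6579·5.2034 + 0.3421·37.0000] = 15.1450; exercise value = 0.0000 ≤ continuation, so V_0 = 15.1450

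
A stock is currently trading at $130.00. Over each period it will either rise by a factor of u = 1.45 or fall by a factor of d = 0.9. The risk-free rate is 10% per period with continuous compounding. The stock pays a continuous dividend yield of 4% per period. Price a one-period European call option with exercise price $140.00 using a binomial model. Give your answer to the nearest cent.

Per-period risk-free factor R = e^0.1 = 1.1052; dividend-adjusted growth = e^(0.1−0.04) = 1.0618.
Risk-neutral probability p = (1.0618 − 0.9)/(1.45 − 0.9) = 0.1618/0.5500 = 0.2942
Terminal stock prices: S_u = 188.5, S_d = 117
Terminal payoffs (S − K): max(48.5, 0) = 48.5, max(-23, 0) = 0
Node 0 (S = 130): V_0 = e^(−0.1)·[0.2942·48.5000 + 0.7058·0.0000] = 12.9130

$12.91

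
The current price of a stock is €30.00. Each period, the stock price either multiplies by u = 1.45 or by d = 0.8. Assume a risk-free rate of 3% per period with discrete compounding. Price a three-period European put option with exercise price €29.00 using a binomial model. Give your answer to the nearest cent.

Risk-neutral probability p = (1 + 0.03 − 0.8)/(1.45 − 0.8) = 0.2300/0.6500 = 0.3538
Terminal stock prices: S_uuu = 91.46, S_uud = 50.46, S_udd = 27.84, S_ddd = 15.36
Terminal payoffs (K − S): max(-62.46, 0) = 0, max(-21.46, 0) = 0, max(1.16, 0) = 1.16, max(13.64, 0) = 13.64
Node uu (S = 63.08): V_uu = 1/1.03·[0.3538·0.0000 + 0.6462·0.0000] = 0.0000
Node ud (S = 34.8): V_ud = 1/1.03·[0.3538·0.0000 + 0.6462·1.1600] = 0.7277
Node dd (S = 19.2): V_dd = 1/1.03·[0.3538·1.1600 + 0.6462·13.6400] = 8.9553
Node u (S = 43.5): V_u = 1/1.03·[0.3538·0.0000 + 0.6462·0.7277] = 0.4565
Node d (S = 24): V_d = 1/1.03·[0.3538·0.7277 + 0.6462·8.9553] = 5.8680
Node 0 (S = 30): V_0 = 1/1.03·[0.3538·0.4565 + 0.6462·5.8680] = 3.8380

€3.84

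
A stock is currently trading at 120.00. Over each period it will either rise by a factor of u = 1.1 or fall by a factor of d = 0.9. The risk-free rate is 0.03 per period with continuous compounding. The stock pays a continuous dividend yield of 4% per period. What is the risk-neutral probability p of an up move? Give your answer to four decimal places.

Per-period risk-free factor R = e^0.03 = 1.0305; dividend-adjusted growth = e^(0.03−0.04) = 0.9900.
Risk-neutral probability p = (0.9900 − 0.9)/(1.1 − 0.9) = 0.0900/0.2000 = 0.4502

p = 0.4502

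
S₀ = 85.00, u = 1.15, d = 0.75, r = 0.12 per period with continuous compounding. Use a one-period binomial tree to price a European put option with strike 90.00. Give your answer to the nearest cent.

Risk-neutral probability p = (e^0.12 − 0.75)/(1.15 − 0.75) = 0.3775/0.4000 = 0.9437
Terminal stock prices: S_u = 97.75, S_d = 63.75
Terminal payoffs (K − S): max(-7.75, 0) = 0, max(26.25, 0) = 26.25
Node 0 (S = 85): V_0 = e^(−0.12)·[0.9437·0.0000 + 0.0563·26.2500] = 1.3098

1.31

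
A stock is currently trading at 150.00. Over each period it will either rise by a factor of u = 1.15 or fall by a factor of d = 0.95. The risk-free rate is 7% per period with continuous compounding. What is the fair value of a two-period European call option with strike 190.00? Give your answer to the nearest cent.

2.73

Risk-neutral probability p = (e^0.07 − 0.95)/(1.15 − 0.95) = 0.1225/0.2000 = 0.6125
Terminal stock prices: S_uu = 198.4, S_ud = 163.9, S_dd = 135.4
Terminal payoffs (S − K): max(8.375, 0) = 8.375, max(-26.12, 0) = 0, max(-54.62, 0) = 0
Node u (S = 172.5): V_u = e^(−0.07)·[0.6125·8.3750 + 0.3875·0.0000] = 4.7832
Node d (S = 142.5): V_d = e^(−0.07)·[0.6125·0.0000 + 0.3875·0.0000] = 0.0000
Node 0 (S = 150): V_0 = e^(−0.07)·[0.6125·4.7832 + 0.3875·0.0000] = 2.7318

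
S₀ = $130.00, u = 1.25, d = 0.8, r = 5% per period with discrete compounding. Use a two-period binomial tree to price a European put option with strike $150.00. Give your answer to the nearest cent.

$20.93

Risk-neutral probability p = (1 + 0.05 − 0.8)/(1.25 − 0.8) = 0.2500/0.4500 = 0.5556
Terminal stock prices: S_uu = 203.1, S_ud = 130, S_dd = 83.2
Terminal payoffs (K − S): max(-53.12, 0) = 0, max(20, 0) = 20, max(66.8, 0) = 66.8
Node u (S = 162.5): V_u = 1/1.05·[0.5556·0.0000 + 0.4444·20.0000] = 8.4656
Node d (S = 104): V_d = 1/1.05·[0.5556·20.0000 + 0.4444·66.8000] = 38.8571
Node 0 (S = 130): V_0 = 1/1.05·[0.5556·8.4656 + 0.4444·38.8571] = 20.9266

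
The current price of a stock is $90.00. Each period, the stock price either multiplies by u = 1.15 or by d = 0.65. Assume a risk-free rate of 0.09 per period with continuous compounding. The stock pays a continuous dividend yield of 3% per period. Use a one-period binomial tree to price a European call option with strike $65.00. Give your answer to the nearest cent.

Per-period risk-free factor R = e^0.09 = 1.0942; dividend-adjusted growth = e^(0.09−0.03) = 1.0618.
Risk-neutral probability p = (1.0618 − 0.65)/(1.15 − 0.65) = 0.4118/0.5000 = 0.8237
Terminal stock prices: S_u = 103.5, S_d = 58.5
Terminal payoffs (S − K): max(38.5, 0) = 38.5, max(-6.5, 0) = 0
Node 0 (S = 90): V_0 = e^(−0.09)·[0.8237·38.5000 + 0.1763·0.0000] = 28.9821

$28.98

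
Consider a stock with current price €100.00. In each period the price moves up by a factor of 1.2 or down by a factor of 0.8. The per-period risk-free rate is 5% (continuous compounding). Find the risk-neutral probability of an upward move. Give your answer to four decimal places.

Risk-neutral probability p = (e^0.05 − 0.8)/(1.2 − 0.8) = 0.2513/0.4000 = 0.6282

p = 0.6282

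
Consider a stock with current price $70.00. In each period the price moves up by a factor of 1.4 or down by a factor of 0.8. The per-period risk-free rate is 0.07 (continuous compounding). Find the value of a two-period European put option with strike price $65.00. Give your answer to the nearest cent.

Risk-neutral probability p = (e^0.07 − 0.8)/(1.4 − 0.8) = 0.2725/0.6000 = 0.4542
Terminal stock prices: S_uu = 137.2, S_ud = 78.4, S_dd = 44.8
Terminal payoffs (K − S): max(-72.2, 0) = 0, max(-13.4, 0) = 0, max(20.2, 0) = 20.2
Node u (S = 98): V_u = e^(−0.07)·[0.4542·0.0000 + 0.5458·0.0000] = 0.0000
Node d (S = 56): V_d = e^(−0.07)·[0.4542·0.0000 + 0.5458·20.2000] = 10.2802
Node 0 (S = 70): V_0 = e^(−0.07)·[0.4542·0.0000 + 0.5458·10.2802] = 5.2318

$5.23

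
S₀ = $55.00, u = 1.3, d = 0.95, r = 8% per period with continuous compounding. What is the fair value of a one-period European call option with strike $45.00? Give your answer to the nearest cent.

Risk-neutral probability p = (e^0.08 − 0.95)/(1.3 − 0.95) = 0.1333/0.3500 = 0.3808
Terminal stock prices: S_u = 71.5, S_d = 52.25
Terminal payoffs (S − K): max(26.5, 0) = 26.5, max(7.25, 0) = 7.25
Node 0 (S = 55): V_0 = e^(−0.08)·[0.3808·26.5000 + 0.6192·7.2500] = 13.4598

$13.46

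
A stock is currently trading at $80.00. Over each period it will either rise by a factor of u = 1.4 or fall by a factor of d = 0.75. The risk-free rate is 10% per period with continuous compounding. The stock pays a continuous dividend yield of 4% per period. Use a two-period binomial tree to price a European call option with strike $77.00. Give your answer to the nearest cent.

Per-period risk-free factor R = e^0.1 = 1.1052; dividend-adjusted growth = e^(0.1−0.04) = 1.0618.
Risk-neutral probability p = (1.0618 − 0.75)/(1.4 − 0.75) = 0.3118/0.6500 = 0.4797
Terminal stock prices: S_uu = 156.8, S_ud = 84, S_dd = 45
Terminal payoffs (S − K): max(79.8, 0) = 79.8, max(7, 0) = 7, max(-32, 0) = 0
Node u (S = 112): V_u = e^(−0.1)·[0.4797·79.8000 + 0.5203·7.0000] = 37.9359
Node d (S = 60): V_d = e^(−0.1)·[0.4797·7.0000 + 0.5203·0.0000] = 3.0387
Node 0 (S = 80): V_0 = e^(−0.1)·[0.4797·37.9359 + 0.5203·3.0387] = 17.8982

$17.90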